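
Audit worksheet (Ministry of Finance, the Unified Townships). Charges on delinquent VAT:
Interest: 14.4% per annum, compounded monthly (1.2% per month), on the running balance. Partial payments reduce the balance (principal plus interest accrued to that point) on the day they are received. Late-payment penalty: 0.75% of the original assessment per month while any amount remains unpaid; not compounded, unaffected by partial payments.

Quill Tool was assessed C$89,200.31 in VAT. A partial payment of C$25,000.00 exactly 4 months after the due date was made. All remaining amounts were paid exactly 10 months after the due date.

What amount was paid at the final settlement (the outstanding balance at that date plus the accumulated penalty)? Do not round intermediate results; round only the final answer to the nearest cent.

C$80,336.41

Balance at month 4: C$89,200.3100 × (1 + 0.012)^4 = C$93,559.6124…
After C$25,000.00 payment: C$93,559.6124… − C$25,000.00 = C$68,559.6124…
Balance at month 10: C$68,559.6124… × (1 + 0.012)^6 = C$73,646.3840…
Penalty: 10 × 0.75% × C$89,200.31 = C$6,690.02…
Final settlement = outstanding balance + penalty = C$73,646.3840… + C$6,690.02… = C$80,336.41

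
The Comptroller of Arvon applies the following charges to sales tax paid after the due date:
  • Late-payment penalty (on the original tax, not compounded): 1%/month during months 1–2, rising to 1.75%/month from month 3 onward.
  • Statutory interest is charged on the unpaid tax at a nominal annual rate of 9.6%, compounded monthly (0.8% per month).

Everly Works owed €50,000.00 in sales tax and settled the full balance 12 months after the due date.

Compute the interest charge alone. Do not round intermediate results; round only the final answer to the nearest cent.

Interest: €50,000.00 × ((1 + 0.008)^12 − 1) = €50,000.00 × 0.1003387… = €5,016.9347…

€5,016.93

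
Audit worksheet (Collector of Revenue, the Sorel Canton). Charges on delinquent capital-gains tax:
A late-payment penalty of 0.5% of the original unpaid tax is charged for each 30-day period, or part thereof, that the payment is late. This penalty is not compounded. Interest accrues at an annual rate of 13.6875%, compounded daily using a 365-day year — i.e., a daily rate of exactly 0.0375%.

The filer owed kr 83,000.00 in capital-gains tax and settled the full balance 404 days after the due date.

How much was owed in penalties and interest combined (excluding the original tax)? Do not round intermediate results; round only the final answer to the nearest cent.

kr 19,384.26

Penalty periods: ⌈404/30⌉ = 14; penalty = 14 × 0.5% × kr 83,000.00 = kr 5,810.00
Interest: kr 83,000.00 × ((1 + 0.000375)^404 − 1) = kr 83,000.00 × 0.16354526… = kr 13,574.2564…
Penalties + interest = kr 5,810.0000 + kr 13,574.2564… = kr 19,384.26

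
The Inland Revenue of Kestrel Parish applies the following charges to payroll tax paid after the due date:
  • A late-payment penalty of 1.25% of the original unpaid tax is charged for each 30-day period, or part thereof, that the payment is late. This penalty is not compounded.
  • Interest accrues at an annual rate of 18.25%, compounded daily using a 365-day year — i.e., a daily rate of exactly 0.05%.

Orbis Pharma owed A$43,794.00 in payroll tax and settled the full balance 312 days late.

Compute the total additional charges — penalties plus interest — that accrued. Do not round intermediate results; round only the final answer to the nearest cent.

Penalty periods: ⌈312/30⌉ = 11; penalty = 11 × 1.25% × A$43,794.00 = A$6,021.68…
Interest: A$43,794.00 × ((1 + 0.0005)^312 − 1) = A$43,794.00 × 0.16878063… = A$7,391.5791…
Penalties + interest = A$6,021.6750 + A$7,391.5791… = A$13,413.25

A$13,413.25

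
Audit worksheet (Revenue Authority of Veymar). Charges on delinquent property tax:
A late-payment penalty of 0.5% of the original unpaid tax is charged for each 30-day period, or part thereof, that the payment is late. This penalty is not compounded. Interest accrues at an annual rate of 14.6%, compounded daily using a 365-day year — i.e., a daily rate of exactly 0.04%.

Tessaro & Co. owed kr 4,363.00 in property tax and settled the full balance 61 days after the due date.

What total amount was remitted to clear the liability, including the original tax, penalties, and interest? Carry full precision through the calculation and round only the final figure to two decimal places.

Penalty periods: ⌈61/30⌉ = 3; penalty = 3 × 0.5% × kr 4,363.00 = kr 65.45…
Interest: kr 4,363.00 × ((1 + 0.0004)^61 − 1) = kr 4,363.00 × 0.02469512… = kr 107.7448…
Total = kr 4,363.00 + kr 65.4450 + kr 107.7448… = kr 4,536.19

kr 4,536.19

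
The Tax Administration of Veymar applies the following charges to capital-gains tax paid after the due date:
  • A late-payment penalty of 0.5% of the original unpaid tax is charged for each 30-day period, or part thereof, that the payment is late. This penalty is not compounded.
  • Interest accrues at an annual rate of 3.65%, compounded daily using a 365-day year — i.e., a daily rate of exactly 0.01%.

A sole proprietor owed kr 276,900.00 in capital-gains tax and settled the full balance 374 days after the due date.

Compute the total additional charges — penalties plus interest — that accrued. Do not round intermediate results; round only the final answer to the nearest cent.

kr 28,550.12

Penalty periods: ⌈374/30⌉ = 13; penalty = 13 × 0.5% × kr 276,900.00 = kr 17,998.50
Interest: kr 276,900.00 × ((1 + 0.0001)^374 − 1) = kr 276,900.00 × 0.03810624… = kr 10,551.6178…
Penalties + interest = kr 17,998.5000 + kr 10,551.6178… = kr 28,550.12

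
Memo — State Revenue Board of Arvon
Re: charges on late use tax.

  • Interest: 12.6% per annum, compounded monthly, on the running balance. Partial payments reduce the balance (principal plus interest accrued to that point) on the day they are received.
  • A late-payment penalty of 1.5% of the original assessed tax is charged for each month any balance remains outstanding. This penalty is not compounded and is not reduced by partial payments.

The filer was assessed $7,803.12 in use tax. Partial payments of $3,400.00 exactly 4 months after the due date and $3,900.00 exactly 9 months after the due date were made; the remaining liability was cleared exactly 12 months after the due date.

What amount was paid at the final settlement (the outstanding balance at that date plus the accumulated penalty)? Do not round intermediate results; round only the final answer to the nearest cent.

Monthly rate = 12.6% ÷ 12 = 1.05%
Balance at month 4: $7,803.1200 × (1 + 0.0105)^4 = $8,136.0490…
After $3,400.00 payment: $8,136.0490… − $3,400.00 = $4,736.0490…
Balance at month 9: $4,736.0490… × (1 + 0.0105)^5 = $4,989.9682…
After $3,900.00 payment: $4,989.9682… − $3,900.00 = $1,089.9682…
Balance at month 12: $1,089.9682… × (1 + 0.0105)^3 = $1,124.6640…
Penalty: 12 × 1.5% × $7,803.12 = $1,404.56…
Final settlement = outstanding balance + penalty = $1,124.6640… + $1,404.56… = $2,529.23

$2,529.23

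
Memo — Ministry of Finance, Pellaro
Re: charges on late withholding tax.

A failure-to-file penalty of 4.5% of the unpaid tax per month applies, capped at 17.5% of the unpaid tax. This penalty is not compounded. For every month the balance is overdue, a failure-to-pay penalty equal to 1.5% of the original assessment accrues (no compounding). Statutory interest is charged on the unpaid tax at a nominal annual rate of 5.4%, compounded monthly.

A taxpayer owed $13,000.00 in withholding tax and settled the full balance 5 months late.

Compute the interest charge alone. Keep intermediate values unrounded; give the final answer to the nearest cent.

$295.14

Interest (5.4%/yr ÷ 12 = 0.45%/month): $13,000.00 × ((1 + 0.0045)^5 − 1) = $295.1444…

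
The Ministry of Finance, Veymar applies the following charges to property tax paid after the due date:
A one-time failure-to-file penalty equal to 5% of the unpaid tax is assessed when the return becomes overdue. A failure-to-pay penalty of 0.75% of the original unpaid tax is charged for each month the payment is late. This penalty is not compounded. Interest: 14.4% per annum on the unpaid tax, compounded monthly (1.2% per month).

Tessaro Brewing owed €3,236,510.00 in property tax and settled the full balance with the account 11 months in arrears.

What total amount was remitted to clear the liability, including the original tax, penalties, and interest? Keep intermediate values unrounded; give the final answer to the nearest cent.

€4,119,145.37

Failure-to-file penalty: 5% × €3,236,510.00 = €161,825.50
Failure-to-pay penalty: 11 × 0.75% × €3,236,510.00 = €267,012.08…
Interest: €3,236,510.00 × ((1 + 0.012)^11 − 1) = €3,236,510.00 × 0.1402121… = €453,797.7966…
Total = €3,236,510.00 + €428,837.5750 + €453,797.7966… = €4,119,145.37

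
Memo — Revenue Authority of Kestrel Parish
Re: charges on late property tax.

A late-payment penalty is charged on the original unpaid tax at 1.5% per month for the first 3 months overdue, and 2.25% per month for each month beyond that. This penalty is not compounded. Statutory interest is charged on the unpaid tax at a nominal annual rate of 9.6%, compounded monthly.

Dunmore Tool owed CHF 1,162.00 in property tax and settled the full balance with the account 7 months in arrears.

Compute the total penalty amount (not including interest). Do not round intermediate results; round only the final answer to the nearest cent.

Penalty, months 1–3: 3 × 1.5% × CHF 1,162.00 = CHF 52.29
Penalty, months 4–7: 4 × 2.25% × CHF 1,162.00 = CHF 104.58
Total penalty = CHF 52.29 + CHF 104.58 = CHF 156.87

CHF 156.87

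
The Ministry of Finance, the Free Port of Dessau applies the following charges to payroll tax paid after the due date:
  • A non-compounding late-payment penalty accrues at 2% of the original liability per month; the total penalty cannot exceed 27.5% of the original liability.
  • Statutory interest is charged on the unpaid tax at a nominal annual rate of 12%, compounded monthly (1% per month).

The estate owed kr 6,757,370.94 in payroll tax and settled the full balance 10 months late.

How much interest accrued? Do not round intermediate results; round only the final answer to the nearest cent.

kr 706,970.51

Interest: kr 6,757,370.94 × ((1 + 0.01)^10 − 1) = kr 6,757,370.94 × 0.1046221… = kr 706,970.5099…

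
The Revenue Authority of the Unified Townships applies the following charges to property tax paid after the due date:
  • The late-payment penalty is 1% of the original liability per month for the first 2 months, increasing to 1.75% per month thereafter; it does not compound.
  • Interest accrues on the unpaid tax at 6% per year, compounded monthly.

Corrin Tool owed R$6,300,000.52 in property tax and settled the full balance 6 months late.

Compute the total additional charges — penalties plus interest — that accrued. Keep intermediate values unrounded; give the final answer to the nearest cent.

R$758,378.37

Penalty, months 1–2: 2 × 1% × R$6,300,000.52 = R$126,000.01…
Penalty, months 3–6: 4 × 1.75% × R$6,300,000.52 = R$441,000.04…
Interest (6%/yr ÷ 12 = 0.5%/month): R$6,300,000.52 × ((1 + 0.005)^6 − 1) = R$191,378.3250…
Penalties + interest = R$567,000.0468 + R$191,378.3250… = R$758,378.37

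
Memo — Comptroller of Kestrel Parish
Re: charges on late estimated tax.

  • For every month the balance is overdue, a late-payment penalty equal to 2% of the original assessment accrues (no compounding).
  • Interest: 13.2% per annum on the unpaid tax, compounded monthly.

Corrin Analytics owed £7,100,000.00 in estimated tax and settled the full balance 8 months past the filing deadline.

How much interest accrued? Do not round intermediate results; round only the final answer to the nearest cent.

£649,391.35

Interest (13.2%/yr ÷ 12 = 1.1%/month): £7,100,000.00 × ((1 + 0.011)^8 − 1) = £649,391.3466…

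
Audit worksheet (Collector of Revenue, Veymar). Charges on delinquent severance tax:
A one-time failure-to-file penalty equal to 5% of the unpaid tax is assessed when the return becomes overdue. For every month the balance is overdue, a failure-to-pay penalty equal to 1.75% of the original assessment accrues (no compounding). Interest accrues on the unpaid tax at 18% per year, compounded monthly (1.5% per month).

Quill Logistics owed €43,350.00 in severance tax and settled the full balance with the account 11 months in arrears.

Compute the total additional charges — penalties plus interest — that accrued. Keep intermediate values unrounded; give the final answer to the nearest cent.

€18,226.46

Failure-to-file penalty: 5% × €43,350.00 = €2,167.50
Failure-to-pay penalty: 11 × 1.75% × €43,350.00 = €8,344.88…
Interest: €43,350.00 × ((1 + 0.015)^11 − 1) = €43,350.00 × 0.1779489… = €7,714.0864…
Penalties + interest = €10,512.3750 + €7,714.0864… = €18,226.46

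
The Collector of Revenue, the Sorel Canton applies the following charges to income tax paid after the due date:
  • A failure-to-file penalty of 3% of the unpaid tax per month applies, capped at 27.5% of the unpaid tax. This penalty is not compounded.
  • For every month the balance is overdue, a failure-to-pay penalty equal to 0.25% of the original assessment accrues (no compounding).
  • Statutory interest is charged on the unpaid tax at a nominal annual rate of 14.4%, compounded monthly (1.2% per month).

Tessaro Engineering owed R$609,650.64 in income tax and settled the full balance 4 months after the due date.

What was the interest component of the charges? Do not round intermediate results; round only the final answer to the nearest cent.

Interest: R$609,650.64 × ((1 + 0.012)^4 − 1) = R$609,650.64 × 0.0488709… = R$29,794.1954…

R$29,794.20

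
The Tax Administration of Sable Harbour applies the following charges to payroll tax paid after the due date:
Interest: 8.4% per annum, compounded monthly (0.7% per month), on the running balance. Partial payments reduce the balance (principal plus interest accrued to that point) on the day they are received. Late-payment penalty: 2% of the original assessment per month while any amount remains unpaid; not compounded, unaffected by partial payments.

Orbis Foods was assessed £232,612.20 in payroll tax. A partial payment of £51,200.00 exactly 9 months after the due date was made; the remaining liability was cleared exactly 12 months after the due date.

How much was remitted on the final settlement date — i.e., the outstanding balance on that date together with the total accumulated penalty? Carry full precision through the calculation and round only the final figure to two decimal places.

Balance at month 9: £232,612.2000 × (1 + 0.007)^9 = £247,683.8694…
After £51,200.00 payment: £247,683.8694… − £51,200.00 = £196,483.8694…
Balance at month 12: £196,483.8694… × (1 + 0.007)^3 = £200,638.9812…
Penalty: 12 × 2% × £232,612.20 = £55,826.93…
Final settlement = outstanding balance + penalty = £200,638.9812… + £55,826.93… = £256,465.91

£256,465.91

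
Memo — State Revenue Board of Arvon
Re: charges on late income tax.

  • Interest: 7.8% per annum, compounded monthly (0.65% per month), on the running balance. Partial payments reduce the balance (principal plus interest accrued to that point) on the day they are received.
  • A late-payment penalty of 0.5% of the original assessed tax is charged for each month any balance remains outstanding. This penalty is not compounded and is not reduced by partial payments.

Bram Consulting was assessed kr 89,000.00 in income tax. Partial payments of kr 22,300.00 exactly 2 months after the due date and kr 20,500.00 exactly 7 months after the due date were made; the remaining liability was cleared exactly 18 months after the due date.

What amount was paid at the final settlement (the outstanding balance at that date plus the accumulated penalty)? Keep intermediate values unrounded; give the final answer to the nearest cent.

kr 61,268.67

Balance at month 2: kr 89,000.0000 × (1 + 0.0065)^2 = kr 90,160.7603…
After kr 22,300.00 payment: kr 90,160.7603… − kr 22,300.00 = kr 67,860.7603…
Balance at month 7: kr 67,860.7603… × (1 + 0.0065)^5 = kr 70,095.0931…
After kr 20,500.00 payment: kr 70,095.0931… − kr 20,500.00 = kr 49,595.0931…
Balance at month 18: kr 49,595.0931… × (1 + 0.0065)^11 = kr 53,258.6656…
Penalty: 18 × 0.5% × kr 89,000.00 = kr 8,010.00
Final settlement = outstanding balance + penalty = kr 53,258.6656… + kr 8,010.00 = kr 61,268.67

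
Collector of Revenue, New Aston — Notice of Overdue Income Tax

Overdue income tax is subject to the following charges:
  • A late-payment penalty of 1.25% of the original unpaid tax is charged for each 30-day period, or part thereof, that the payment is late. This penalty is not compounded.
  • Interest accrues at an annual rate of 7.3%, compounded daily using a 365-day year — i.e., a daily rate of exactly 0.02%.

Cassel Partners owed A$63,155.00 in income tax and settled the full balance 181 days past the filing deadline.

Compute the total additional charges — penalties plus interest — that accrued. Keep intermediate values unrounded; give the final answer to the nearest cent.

A$7,853.92

Penalty periods: ⌈181/30⌉ = 7; penalty = 7 × 1.25% × A$63,155.00 = A$5,526.06…
Interest: A$63,155.00 × ((1 + 0.0002)^181 − 1) = A$63,155.00 × 0.03685945… = A$2,327.8583…
Penalties + interest = A$5,526.0625 + A$2,327.8583… = A$7,853.92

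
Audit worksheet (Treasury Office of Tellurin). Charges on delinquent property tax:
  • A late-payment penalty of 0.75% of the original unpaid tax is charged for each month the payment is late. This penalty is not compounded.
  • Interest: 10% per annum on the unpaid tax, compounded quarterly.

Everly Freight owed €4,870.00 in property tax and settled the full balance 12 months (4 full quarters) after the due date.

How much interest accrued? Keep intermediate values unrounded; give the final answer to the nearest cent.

Interest (10%/yr ÷ 4 = 2.5%/quarter): €4,870.00 × ((1 + 0.025)^4 − 1) = €505.5688…

€505.57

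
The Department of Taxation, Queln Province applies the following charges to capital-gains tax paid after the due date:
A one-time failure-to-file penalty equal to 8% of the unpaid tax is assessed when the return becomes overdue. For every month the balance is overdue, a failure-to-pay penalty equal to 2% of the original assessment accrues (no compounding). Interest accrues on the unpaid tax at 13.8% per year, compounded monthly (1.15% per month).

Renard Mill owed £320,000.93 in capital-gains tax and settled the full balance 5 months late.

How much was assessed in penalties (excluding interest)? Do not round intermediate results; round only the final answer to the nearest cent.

Failure-to-file penalty: 8% × £320,000.93 = £25,600.07…
Failure-to-pay penalty: 5 × 2% × £320,000.93 = £32,000.09…
Total penalty = £25,600.07… + £32,000.09… = £57,600.17

£57,600.17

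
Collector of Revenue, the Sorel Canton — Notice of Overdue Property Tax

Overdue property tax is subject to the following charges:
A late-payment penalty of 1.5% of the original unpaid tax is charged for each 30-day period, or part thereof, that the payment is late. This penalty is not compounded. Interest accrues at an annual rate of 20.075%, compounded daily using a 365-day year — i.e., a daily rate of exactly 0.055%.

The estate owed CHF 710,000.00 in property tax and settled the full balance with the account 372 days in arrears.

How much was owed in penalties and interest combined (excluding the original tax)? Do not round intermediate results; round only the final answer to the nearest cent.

CHF 299,595.25

Penalty periods: ⌈372/30⌉ = 13; penalty = 13 × 1.5% × CHF 710,000.00 = CHF 138,450.00
Interest: CHF 710,000.00 × ((1 + 0.00055)^372 − 1) = CHF 710,000.00 × 0.22696514… = CHF 161,145.2503…
Penalties + interest = CHF 138,450.0000 + CHF 161,145.2503… = CHF 299,595.25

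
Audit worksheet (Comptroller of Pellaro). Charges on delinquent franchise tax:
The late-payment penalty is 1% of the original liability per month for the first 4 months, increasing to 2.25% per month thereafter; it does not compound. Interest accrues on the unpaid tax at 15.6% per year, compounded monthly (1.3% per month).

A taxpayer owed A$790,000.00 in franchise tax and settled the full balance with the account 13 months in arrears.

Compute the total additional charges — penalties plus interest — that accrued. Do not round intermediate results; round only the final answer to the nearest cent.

Penalty, months 1–4: 4 × 1% × A$790,000.00 = A$31,600.00
Penalty, months 5–13: 9 × 2.25% × A$790,000.00 = A$159,975.00
Interest: A$790,000.00 × ((1 + 0.013)^13 − 1) = A$790,000.00 × 0.1828312… = A$144,436.6870…
Penalties + interest = A$191,575.0000 + A$144,436.6870… = A$336,011.69

A$336,011.69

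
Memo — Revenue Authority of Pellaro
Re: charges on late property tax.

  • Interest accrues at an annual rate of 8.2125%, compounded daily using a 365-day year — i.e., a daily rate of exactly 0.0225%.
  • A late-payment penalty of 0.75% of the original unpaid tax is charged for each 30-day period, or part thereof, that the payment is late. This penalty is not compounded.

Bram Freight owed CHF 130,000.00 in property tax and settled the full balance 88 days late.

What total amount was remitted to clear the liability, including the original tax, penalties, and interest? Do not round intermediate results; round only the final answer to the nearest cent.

CHF 135,524.36

Penalty periods: ⌈88/30⌉ = 3; penalty = 3 × 0.75% × CHF 130,000.00 = CHF 2,925.00
Interest: CHF 130,000.00 × ((1 + 0.000225)^88 − 1) = CHF 130,000.00 × 0.01999505… = CHF 2,599.3563…
Total = CHF 130,000.00 + CHF 2,925.0000 + CHF 2,599.3563… = CHF 135,524.36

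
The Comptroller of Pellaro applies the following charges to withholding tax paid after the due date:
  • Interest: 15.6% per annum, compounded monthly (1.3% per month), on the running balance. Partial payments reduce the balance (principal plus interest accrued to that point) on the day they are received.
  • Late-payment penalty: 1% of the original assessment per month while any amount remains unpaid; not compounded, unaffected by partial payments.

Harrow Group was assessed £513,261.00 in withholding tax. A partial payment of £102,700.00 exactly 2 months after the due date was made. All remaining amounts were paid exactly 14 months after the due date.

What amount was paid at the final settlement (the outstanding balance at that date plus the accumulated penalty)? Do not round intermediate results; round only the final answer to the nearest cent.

£566,932.17

Balance at month 2: £513,261.0000 × (1 + 0.013)^2 = £526,692.5271…
After £102,700.00 payment: £526,692.5271… − £102,700.00 = £423,992.5271…
Balance at month 14: £423,992.5271… × (1 + 0.013)^12 = £495,075.6274…
Penalty: 14 × 1% × £513,261.00 = £71,856.54
Final settlement = outstanding balance + penalty = £495,075.6274… + £71,856.54 = £566,932.17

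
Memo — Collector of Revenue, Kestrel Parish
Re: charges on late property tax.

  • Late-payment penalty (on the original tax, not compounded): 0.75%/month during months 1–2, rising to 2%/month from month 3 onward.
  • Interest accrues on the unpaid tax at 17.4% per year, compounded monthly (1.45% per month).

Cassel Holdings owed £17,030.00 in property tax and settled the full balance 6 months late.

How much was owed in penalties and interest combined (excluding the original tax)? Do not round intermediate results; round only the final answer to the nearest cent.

£3,154.22

Penalty, months 1–2: 2 × 0.75% × £17,030.00 = £255.45
Penalty, months 3–6: 4 × 2% × £17,030.00 = £1,362.40
Interest: £17,030.00 × ((1 + 0.0145)^6 − 1) = £17,030.00 × 0.0902154… = £1,536.3681…
Penalties + interest = £1,617.8500 + £1,536.3681… = £3,154.22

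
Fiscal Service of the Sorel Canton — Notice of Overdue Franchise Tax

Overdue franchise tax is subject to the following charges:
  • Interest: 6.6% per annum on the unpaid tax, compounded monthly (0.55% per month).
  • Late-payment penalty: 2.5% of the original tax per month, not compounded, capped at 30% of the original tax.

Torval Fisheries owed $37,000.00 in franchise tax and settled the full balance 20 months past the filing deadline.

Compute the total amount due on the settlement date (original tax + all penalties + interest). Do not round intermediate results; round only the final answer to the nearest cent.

Penalty (uncapped): 20 × 2.5% × $37,000.00 = $18,500.00; cap = 30% × $37,000.00 = $11,100.00 → penalty = $11,100.00
Interest: $37,000.00 × ((1 + 0.0055)^20 − 1) = $37,000.00 × 0.1159417… = $4,289.8422…
Total = $37,000.00 + $11,100.0000 + $4,289.8422… = $52,389.84

$52,389.84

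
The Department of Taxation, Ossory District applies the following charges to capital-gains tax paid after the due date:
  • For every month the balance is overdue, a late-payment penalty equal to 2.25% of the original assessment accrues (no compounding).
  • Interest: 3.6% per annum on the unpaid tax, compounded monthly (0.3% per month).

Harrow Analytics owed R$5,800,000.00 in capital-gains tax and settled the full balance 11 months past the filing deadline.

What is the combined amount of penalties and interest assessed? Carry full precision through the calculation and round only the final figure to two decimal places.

R$1,629,796.99

Late-payment penalty: 11 × 2.25% × R$5,800,000.00 = R$1,435,500.00
Interest: R$5,800,000.00 × ((1 + 0.003)^11 − 1) = R$5,800,000.00 × 0.0334995… = R$194,296.9947…
Penalties + interest = R$1,435,500.0000 + R$194,296.9947… = R$1,629,796.99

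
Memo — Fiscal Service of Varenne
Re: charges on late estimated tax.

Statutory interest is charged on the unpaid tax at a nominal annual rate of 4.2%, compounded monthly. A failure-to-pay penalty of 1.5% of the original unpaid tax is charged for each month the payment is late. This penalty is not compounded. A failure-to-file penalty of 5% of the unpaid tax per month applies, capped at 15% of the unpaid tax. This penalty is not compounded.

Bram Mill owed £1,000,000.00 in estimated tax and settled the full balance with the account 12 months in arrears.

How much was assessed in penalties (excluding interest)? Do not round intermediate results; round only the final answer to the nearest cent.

£330,000.00

Failure-to-file: 12 × 5% × £1,000,000.00 = £600,000.00, capped at 15% × £1,000,000.00 = £150,000.00
Failure-to-pay penalty = 1.5% × £1,000,000.00 × 12 mo = £180,000.00
Total penalty = £150,000.00 + £180,000.00 = £330,000.00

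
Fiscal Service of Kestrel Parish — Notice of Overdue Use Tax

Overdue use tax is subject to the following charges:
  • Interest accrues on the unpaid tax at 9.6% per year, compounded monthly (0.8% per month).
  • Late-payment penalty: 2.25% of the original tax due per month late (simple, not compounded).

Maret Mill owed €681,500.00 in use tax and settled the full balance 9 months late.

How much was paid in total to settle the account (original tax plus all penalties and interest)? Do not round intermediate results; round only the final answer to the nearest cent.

Late-payment penalty = 2.25% × €681,500.00 × 9 mo = €138,003.75
Interest: €681,500.00 × ((1 + 0.008)^9 − 1) = €681,500.00 × 0.0743475… = €50,667.8405…
Total = €681,500.00 + €138,003.7500 + €50,667.8405… = €870,171.59

€870,171.59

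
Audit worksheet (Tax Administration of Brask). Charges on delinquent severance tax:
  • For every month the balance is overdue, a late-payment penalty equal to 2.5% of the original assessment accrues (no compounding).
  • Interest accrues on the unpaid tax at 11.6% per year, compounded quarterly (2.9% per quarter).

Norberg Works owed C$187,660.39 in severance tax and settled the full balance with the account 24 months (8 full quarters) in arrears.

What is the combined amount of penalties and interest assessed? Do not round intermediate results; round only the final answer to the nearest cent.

Late-payment penalty = 2.5% × C$187,660.39 × 24 mo = C$112,596.23…
Interest: C$187,660.39 × ((1 + 0.029)^8 − 1) = C$187,660.39 × 0.2569645… = C$48,222.0506…
Penalties + interest = C$112,596.2340 + C$48,222.0506… = C$160,818.28

C$160,818.28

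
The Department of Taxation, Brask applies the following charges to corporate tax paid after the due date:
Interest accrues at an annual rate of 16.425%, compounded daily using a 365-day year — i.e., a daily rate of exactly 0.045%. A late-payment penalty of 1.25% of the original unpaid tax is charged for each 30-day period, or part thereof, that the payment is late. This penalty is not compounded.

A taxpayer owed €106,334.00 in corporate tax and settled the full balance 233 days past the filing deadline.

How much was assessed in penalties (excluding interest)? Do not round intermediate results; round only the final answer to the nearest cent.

€10,633.40

Penalty periods: ⌈233/30⌉ = 8; penalty = 8 × 1.25% × €106,334.00 = €10,633.40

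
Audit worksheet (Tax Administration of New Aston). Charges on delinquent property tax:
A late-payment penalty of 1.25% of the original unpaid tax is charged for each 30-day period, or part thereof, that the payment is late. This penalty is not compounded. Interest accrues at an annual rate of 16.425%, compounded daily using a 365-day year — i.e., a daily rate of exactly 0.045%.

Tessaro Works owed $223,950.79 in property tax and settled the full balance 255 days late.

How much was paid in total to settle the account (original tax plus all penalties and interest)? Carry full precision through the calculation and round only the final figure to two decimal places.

Penalty periods: ⌈255/30⌉ = 9; penalty = 9 × 1.25% × $223,950.79 = $25,194.46…
Interest: $223,950.79 × ((1 + 0.00045)^255 − 1) = $223,950.79 × 0.12156406… = $27,224.3662…
Total = $223,950.79 + $25,194.4639… + $27,224.3662… = $276,369.62

$276,369.62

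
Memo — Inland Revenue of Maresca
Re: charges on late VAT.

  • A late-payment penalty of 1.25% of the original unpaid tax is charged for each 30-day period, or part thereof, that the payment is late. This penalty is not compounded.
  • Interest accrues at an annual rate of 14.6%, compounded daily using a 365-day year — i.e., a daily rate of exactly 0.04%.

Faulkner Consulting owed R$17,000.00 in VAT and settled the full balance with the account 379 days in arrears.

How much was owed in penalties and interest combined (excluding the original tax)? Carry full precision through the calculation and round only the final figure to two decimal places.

Penalty periods: ⌈379/30⌉ = 13; penalty = 13 × 1.25% × R$17,000.00 = R$2,762.50
Interest: R$17,000.00 × ((1 + 0.0004)^379 − 1) = R$17,000.00 × 0.16365939… = R$2,782.2097…
Penalties + interest = R$2,762.5000 + R$2,782.2097… = R$5,544.71

R$5,544.71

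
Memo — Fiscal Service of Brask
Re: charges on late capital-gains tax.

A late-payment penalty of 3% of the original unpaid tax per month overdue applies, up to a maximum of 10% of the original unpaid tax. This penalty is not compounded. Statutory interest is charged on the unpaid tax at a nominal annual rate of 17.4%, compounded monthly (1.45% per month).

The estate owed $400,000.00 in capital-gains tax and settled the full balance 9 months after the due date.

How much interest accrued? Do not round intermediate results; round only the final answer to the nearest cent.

$55,332.29

Interest: $400,000.00 × ((1 + 0.0145)^9 − 1) = $400,000.00 × 0.1383307… = $55,332.2944…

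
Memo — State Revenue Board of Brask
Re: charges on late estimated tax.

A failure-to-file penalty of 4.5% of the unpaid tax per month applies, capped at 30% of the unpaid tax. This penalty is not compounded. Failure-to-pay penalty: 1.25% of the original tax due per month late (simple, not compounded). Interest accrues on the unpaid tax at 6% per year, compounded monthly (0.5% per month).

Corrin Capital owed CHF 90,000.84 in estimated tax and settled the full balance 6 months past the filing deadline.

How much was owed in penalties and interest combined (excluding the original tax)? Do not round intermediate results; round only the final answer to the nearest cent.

CHF 33,784.29

Failure-to-file: 6 × 4.5% × CHF 90,000.84 = CHF 24,300.23… (under the 30% cap)
Failure-to-pay penalty: 6 × 1.25% × CHF 90,000.84 = CHF 6,750.06…
Interest: CHF 90,000.84 × ((1 + 0.005)^6 − 1) = CHF 90,000.84 × 0.0303775… = CHF 2,734.0014…
Penalties + interest = CHF 31,050.2898 + CHF 2,734.0014… = CHF 33,784.29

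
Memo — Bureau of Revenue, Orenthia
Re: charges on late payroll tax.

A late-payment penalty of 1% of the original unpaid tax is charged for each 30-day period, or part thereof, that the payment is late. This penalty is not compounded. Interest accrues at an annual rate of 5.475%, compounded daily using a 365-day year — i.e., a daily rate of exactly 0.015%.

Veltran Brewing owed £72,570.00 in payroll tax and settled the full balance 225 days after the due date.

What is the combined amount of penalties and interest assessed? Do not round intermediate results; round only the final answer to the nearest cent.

Penalty periods: ⌈225/30⌉ = 8; penalty = 8 × 1% × £72,570.00 = £5,805.60
Interest: £72,570.00 × ((1 + 0.00015)^225 − 1) = £72,570.00 × 0.03432338… = £2,490.8473…
Penalties + interest = £5,805.6000 + £2,490.8473… = £8,296.45

£8,296.45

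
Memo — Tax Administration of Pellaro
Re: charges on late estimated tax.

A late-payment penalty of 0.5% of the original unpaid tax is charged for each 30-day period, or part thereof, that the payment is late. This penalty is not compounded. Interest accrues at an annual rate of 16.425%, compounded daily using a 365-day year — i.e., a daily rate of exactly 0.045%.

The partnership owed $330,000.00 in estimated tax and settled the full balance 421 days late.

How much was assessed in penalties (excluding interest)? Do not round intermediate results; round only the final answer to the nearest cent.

$24,750.00

Penalty periods: ⌈421/30⌉ = 15; penalty = 15 × 0.5% × $330,000.00 = $24,750.00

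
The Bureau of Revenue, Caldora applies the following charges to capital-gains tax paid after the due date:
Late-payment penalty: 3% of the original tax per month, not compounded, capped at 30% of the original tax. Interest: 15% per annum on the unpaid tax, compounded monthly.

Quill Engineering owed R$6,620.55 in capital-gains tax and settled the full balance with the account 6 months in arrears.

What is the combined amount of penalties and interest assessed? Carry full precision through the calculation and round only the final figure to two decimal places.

Penalty: 6 × 3% × R$6,620.55 = R$1,191.70… (below the 30% cap of R$1,986.17…)
Interest (15%/yr ÷ 12 = 1.25%/month): R$6,620.55 × ((1 + 0.0125)^6 − 1) = R$512.3192…
Penalties + interest = R$1,191.6990 + R$512.3192… = R$1,704.02

R$1,704.02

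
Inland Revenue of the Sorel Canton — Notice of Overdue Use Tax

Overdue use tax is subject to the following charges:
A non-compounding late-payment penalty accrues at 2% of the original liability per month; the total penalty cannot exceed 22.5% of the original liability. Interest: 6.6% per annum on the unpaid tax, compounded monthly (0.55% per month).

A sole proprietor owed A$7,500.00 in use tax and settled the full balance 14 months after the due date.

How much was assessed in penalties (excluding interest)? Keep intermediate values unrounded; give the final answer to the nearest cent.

Penalty (uncapped): 14 × 2% × A$7,500.00 = A$2,100.00; cap = 22.5% × A$7,500.00 = A$1,687.50 → penalty = A$1,687.50

A$1,687.50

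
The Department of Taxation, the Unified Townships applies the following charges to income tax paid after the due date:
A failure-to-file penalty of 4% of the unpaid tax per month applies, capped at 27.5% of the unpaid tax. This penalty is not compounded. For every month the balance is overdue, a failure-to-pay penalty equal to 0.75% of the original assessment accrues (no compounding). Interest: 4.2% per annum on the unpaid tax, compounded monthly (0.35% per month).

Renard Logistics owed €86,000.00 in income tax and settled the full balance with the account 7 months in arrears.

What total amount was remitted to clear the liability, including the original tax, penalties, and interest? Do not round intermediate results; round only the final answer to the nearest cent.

Failure-to-file: 7 × 4% × €86,000.00 = €24,080.00, capped at 27.5% × €86,000.00 = €23,650.00
Failure-to-pay penalty = 0.75% × €86,000.00 × 7 mo = €4,515.00
Interest: €86,000.00 × ((1 + 0.0035)^7 − 1) = €86,000.00 × 0.0247588… = €2,129.2530…
Total = €86,000.00 + €28,165.0000 + €2,129.2530… = €116,294.25

€116,294.25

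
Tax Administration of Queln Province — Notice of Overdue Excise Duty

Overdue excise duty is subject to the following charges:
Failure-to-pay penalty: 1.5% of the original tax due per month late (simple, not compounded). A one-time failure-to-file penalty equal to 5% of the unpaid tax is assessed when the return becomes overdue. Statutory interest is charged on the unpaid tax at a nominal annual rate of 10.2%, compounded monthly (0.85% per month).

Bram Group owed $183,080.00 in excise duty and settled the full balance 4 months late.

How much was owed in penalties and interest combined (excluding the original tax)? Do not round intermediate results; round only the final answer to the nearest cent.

$26,443.34

Failure-to-file penalty: 5% × $183,080.00 = $9,154.00
Failure-to-pay penalty = 1.5% × $183,080.00 × 4 mo = $10,984.80
Interest: $183,080.00 × ((1 + 0.0085)^4 − 1) = $183,080.00 × 0.0344360… = $6,304.5359…
Penalties + interest = $20,138.8000 + $6,304.5359… = $26,443.34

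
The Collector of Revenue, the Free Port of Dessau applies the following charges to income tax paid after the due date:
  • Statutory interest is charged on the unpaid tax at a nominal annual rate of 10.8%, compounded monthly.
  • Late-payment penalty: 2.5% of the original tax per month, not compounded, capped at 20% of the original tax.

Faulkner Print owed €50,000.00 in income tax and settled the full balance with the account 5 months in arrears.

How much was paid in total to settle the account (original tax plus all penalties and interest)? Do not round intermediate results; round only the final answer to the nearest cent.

€58,540.87

Penalty: 5 × 2.5% × €50,000.00 = €6,250.00 (below the 20% cap of €10,000.00)
Interest (10.8%/yr ÷ 12 = 0.9%/month): €50,000.00 × ((1 + 0.009)^5 − 1) = €2,290.8661…
Total = €50,000.00 + €6,250.0000 + €2,290.8661… = €58,540.87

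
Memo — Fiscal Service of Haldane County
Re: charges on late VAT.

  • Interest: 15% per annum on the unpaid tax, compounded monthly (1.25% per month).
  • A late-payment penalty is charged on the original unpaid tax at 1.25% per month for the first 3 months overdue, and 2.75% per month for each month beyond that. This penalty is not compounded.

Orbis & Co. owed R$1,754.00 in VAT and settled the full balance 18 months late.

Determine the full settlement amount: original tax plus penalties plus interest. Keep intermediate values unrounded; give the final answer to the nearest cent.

Penalty, months 1–3: 3 × 1.25% × R$1,754.00 = R$65.78…
Penalty, months 4–18: 15 × 2.75% × R$1,754.00 = R$723.53…
Interest: R$1,754.00 × ((1 + 0.0125)^18 − 1) = R$1,754.00 × 0.2505774… = R$439.5127…
Total = R$1,754.00 + R$789.3000 + R$439.5127… = R$2,982.81

R$2,982.81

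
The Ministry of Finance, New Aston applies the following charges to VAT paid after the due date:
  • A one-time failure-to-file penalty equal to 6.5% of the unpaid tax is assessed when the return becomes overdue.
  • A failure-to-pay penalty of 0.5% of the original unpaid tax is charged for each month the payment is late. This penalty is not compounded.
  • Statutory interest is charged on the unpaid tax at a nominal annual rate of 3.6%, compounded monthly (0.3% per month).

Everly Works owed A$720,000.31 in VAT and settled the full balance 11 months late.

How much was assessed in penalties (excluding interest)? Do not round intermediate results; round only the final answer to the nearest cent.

A$86,400.04

Failure-to-file penalty: 6.5% × A$720,000.31 = A$46,800.02…
Failure-to-pay penalty = 0.5% × A$720,000.31 × 11 mo = A$39,600.02…
Total penalty = A$46,800.02… + A$39,600.02… = A$86,400.04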